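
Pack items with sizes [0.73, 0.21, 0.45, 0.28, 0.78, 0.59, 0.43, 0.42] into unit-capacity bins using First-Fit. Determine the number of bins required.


Place items sequentially using First-Fit:
  Item 0.73 -> new Bin 1
  Item 0.21 -> Bin 1 (now 0.94)
  Item 0.45 -> new Bin 2
  Item 0.28 -> Bin 2 (now 0.73)
  Item 0.78 -> new Bin 3
  Item 0.59 -> new Bin 4
  Item 0.43 -> new Bin 5
  Item 0.42 -> Bin 5 (now 0.85)
Total bins used = 5

5


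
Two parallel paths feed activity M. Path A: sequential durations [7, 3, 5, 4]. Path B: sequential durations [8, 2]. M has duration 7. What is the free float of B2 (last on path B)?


ES(B2) = sum of predecessors on chain B = 8
EF(B2) = ES + duration = 8 + 2 = 10
Successor of B2 is M. ES(M) = max(sum(A), sum(B)) = max(19, 10) = 19
Free float = ES(successor) - EF(current) = 19 - 10 = 9

9


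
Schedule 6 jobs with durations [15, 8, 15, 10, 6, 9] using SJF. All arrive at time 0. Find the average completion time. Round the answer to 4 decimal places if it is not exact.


SJF order (ascending): [6, 8, 9, 10, 15, 15]
Completion times:
  Job 1: burst=6, C=6
  Job 2: burst=8, C=14
  Job 3: burst=9, C=23
  Job 4: burst=10, C=33
  Job 5: burst=15, C=48
  Job 6: burst=15, C=63
Average completion = 187/6 = 31.1667

31.1667


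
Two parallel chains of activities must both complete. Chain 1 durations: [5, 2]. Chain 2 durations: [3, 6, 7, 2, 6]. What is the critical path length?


Path A total = 5 + 2 = 7
Path B total = 3 + 6 + 7 + 2 + 6 = 24
Critical path = longest path = max(7, 24) = 24

24


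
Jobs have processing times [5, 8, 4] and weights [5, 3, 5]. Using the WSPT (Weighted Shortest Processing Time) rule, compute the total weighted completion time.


Compute p/w ratios and sort ascending (WSPT): [(4, 5), (5, 5), (8, 3)]
Compute weighted completion times:
  Job (p=4,w=5): C=4, w*C=5*4=20
  Job (p=5,w=5): C=9, w*C=5*9=45
  Job (p=8,w=3): C=17, w*C=3*17=51
Total weighted completion time = 116

116


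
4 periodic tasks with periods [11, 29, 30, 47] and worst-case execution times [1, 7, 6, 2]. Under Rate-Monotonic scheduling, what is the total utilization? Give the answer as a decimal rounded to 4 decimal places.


Compute individual utilizations (exact fractions):
  Task 1: C/T = 1/11 (approx. 0.0909)
  Task 2: C/T = 7/29 (approx. 0.2414)
  Task 3: C/T = 6/30 = 1/5 (approx. 0.2)
  Task 4: C/T = 2/47 (approx. 0.0426)
Total utilization U = 1/11 + 7/29 + 1/5 + 2/47 = 43093/74965
Rounded to 4 decimal places: U = 0.5748
RM (Liu & Layland) bound for 4 tasks = 0.756828; compare with U = 43093/74965 (approx. 0.574842)
U <= bound, so schedulable by RM sufficient condition.

0.5748


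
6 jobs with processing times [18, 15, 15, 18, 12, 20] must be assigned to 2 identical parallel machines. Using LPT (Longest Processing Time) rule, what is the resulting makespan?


Sort jobs in decreasing order (LPT): [20, 18, 18, 15, 15, 12]
Assign each job to the least loaded machine:
  Machine 1: jobs [20, 15, 15], load = 50
  Machine 2: jobs [18, 18, 12], load = 48
Makespan = max load = 50

50


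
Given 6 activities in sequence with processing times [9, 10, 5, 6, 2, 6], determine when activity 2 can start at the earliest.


Activity 2 starts after activities 1 through 1 complete.
Predecessor durations: [9]
ES = 9 = 9

9


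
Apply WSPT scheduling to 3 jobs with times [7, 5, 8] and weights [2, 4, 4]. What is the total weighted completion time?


Compute p/w ratios and sort ascending (WSPT): [(5, 4), (8, 4), (7, 2)]
Compute weighted completion times:
  Job (p=5,w=4): C=5, w*C=4*5=20
  Job (p=8,w=4): C=13, w*C=4*13=52
  Job (p=7,w=2): C=20, w*C=2*20=40
Total weighted completion time = 112

112


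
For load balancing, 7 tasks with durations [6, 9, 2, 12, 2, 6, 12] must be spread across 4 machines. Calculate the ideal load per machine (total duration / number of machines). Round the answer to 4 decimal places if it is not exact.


Total processing time = 6 + 9 + 2 + 12 + 2 + 6 + 12 = 49
Number of machines = 4
Ideal balanced load = 49 / 4 = 12.25

12.25


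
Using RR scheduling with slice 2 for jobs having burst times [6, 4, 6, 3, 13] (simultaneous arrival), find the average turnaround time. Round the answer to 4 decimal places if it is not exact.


Time quantum = 2
Execution trace:
  J1 runs 2 units, time = 2
  J2 runs 2 units, time = 4
  J3 runs 2 units, time = 6
  J4 runs 2 units, time = 8
  J5 runs 2 units, time = 10
  J1 runs 2 units, time = 12
  J2 runs 2 units, time = 14
  J3 runs 2 units, time = 16
  J4 runs 1 units, time = 17
  J5 runs 2 units, time = 19
  J1 runs 2 units, time = 21
  J3 runs 2 units, time = 23
  J5 runs 2 units, time = 25
  J5 runs 2 units, time = 27
  J5 runs 2 units, time = 29
  J5 runs 2 units, time = 31
  J5 runs 1 units, time = 32
Finish times: [21, 14, 23, 17, 32]
Average turnaround = 107/5 = 21.4

21.4


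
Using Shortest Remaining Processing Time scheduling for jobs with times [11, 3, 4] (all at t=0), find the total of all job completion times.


Since all jobs arrive at t=0, SRPT equals SPT ordering.
SPT order: [3, 4, 11]
Completion times:
  Job 1: p=3, C=3
  Job 2: p=4, C=7
  Job 3: p=11, C=18
Total completion time = 3 + 7 + 18 = 28

28


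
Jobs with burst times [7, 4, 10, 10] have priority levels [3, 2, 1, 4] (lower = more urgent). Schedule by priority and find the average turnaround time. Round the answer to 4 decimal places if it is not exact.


Sort by priority (ascending = highest first):
Order: [(1, 10), (2, 4), (3, 7), (4, 10)]
Completion times:
  Priority 1, burst=10, C=10
  Priority 2, burst=4, C=14
  Priority 3, burst=7, C=21
  Priority 4, burst=10, C=31
Average turnaround = 76/4 = 19.0

19.0


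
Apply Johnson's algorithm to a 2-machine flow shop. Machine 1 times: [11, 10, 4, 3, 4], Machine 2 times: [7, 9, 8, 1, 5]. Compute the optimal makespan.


Apply Johnson's rule:
  Group 1 (a <= b): [(3, 4, 8), (5, 4, 5)]
  Group 2 (a > b): [(2, 10, 9), (1, 11, 7), (4, 3, 1)]
Optimal job order: [3, 5, 2, 1, 4]
Schedule:
  Job 3: M1 done at 4, M2 done at 12
  Job 5: M1 done at 8, M2 done at 17
  Job 2: M1 done at 18, M2 done at 27
  Job 1: M1 done at 29, M2 done at 36
  Job 4: M1 done at 32, M2 done at 37
Makespan = 37

37


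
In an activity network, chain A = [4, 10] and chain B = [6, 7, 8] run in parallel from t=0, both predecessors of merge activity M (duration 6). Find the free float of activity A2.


ES(A2) = sum of predecessors on chain A = 4
EF(A2) = ES + duration = 4 + 10 = 14
Successor of A2 is M. ES(M) = max(sum(A), sum(B)) = max(14, 21) = 21
Free float = ES(successor) - EF(current) = 21 - 14 = 7

7


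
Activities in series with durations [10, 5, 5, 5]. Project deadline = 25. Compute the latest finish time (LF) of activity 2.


LF(activity 2) = deadline - sum of successor durations
Successors: activities 3 through 4 with durations [5, 5]
Sum of successor durations = 10
LF = 25 - 10 = 15

15


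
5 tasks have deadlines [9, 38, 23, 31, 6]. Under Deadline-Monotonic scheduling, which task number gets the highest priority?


Sort tasks by relative deadline (ascending):
  Task 5: deadline = 6
  Task 1: deadline = 9
  Task 3: deadline = 23
  Task 4: deadline = 31
  Task 2: deadline = 38
Priority order (highest first): [5, 1, 3, 4, 2]
Highest priority task = 5

5


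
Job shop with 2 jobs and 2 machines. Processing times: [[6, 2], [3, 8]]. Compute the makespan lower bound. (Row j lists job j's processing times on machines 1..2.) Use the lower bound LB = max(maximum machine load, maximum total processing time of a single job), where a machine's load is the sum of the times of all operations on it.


Machine loads:
  Machine 1: 6 + 3 = 9
  Machine 2: 2 + 8 = 10
Max machine load = 10
Job totals:
  Job 1: 8
  Job 2: 11
Max job total = 11
Lower bound = max(10, 11) = 11

11


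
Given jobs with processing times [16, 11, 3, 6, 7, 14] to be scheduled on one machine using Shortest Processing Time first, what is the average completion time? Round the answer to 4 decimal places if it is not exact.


Sort jobs by processing time (SPT order): [3, 6, 7, 11, 14, 16]
Compute completion times sequentially:
  Job 1: processing = 3, completes at 3
  Job 2: processing = 6, completes at 9
  Job 3: processing = 7, completes at 16
  Job 4: processing = 11, completes at 27
  Job 5: processing = 14, completes at 41
  Job 6: processing = 16, completes at 57
Sum of completion times = 153
Average completion time = 153/6 = 25.5

25.5


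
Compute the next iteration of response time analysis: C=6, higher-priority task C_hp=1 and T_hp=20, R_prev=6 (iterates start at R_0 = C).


R_next = C + ceil(R_prev / T_hp) * C_hp
ceil(6 / 20) = ceil(0.3) = 1
Interference = 1 * 1 = 1
R_next = 6 + 1 = 7

7


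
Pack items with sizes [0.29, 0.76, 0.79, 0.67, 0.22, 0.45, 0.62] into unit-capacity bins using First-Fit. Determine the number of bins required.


Place items sequentially using First-Fit:
  Item 0.29 -> new Bin 1
  Item 0.76 -> new Bin 2
  Item 0.79 -> new Bin 3
  Item 0.67 -> Bin 1 (now 0.96)
  Item 0.22 -> Bin 2 (now 0.98)
  Item 0.45 -> new Bin 4
  Item 0.62 -> new Bin 5
Total bins used = 5

5


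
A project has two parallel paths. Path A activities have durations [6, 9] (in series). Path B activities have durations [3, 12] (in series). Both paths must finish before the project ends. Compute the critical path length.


Path A total = 6 + 9 = 15
Path B total = 3 + 12 = 15
Critical path = longest path = max(15, 15) = 15

15


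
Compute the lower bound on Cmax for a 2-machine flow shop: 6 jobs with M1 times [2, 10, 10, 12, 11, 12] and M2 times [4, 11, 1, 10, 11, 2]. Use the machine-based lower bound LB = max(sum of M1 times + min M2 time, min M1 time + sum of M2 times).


LB1 = sum(M1 times) + min(M2 times) = 57 + 1 = 58
LB2 = min(M1 times) + sum(M2 times) = 2 + 39 = 41
Lower bound = max(LB1, LB2) = max(58, 41) = 58

58


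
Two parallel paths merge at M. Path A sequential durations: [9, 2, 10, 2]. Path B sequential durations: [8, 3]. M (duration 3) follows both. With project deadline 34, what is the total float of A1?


Forward pass: ES(A1) = sum of predecessors on chain A = 0
EF = ES + duration = 0 + 9 = 9
Backward pass: LF(M) = deadline = 34; LS(M) = 34 - 3 = 31
LF(A1) = LS(M) - sum(successors on chain A) = 31 - 14 = 17
LS = LF - duration = 17 - 9 = 8
Total float = LS - ES = 8 - 0 = 8

8


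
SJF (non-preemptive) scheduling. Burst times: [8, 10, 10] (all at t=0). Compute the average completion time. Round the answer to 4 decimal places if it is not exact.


SJF order (ascending): [8, 10, 10]
Completion times:
  Job 1: burst=8, C=8
  Job 2: burst=10, C=18
  Job 3: burst=10, C=28
Average completion = 54/3 = 18.0

18.0


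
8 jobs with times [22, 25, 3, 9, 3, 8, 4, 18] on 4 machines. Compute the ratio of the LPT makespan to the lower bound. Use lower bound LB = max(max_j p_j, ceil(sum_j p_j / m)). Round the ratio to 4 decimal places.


LPT order: [25, 22, 18, 9, 8, 4, 3, 3]
Machine loads after assignment: [25, 22, 24, 21]
LPT makespan = 25
Lower bound = max(max_job, ceil(total/4)) = max(25, 23) = 25
Ratio = 25 / 25 = 1.0

1.0


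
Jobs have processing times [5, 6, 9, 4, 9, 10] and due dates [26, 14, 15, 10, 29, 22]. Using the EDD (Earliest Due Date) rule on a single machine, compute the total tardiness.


Sort by due date (EDD order): [(4, 10), (6, 14), (9, 15), (10, 22), (5, 26), (9, 29)]
Compute completion times and tardiness:
  Job 1: p=4, d=10, C=4, tardiness=max(0,4-10)=0
  Job 2: p=6, d=14, C=10, tardiness=max(0,10-14)=0
  Job 3: p=9, d=15, C=19, tardiness=max(0,19-15)=4
  Job 4: p=10, d=22, C=29, tardiness=max(0,29-22)=7
  Job 5: p=5, d=26, C=34, tardiness=max(0,34-26)=8
  Job 6: p=9, d=29, C=43, tardiness=max(0,43-29)=14
Total tardiness = 33

33


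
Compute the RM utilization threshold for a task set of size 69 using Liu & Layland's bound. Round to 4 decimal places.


Compute 2^(1/69) = 1.0100962378
Subtract 1: 1.0100962378 - 1 = 0.0100962378
Multiply by n: 69 * 0.0100962378 = 0.6966404082
Round to 4 dp: 0.6966

0.6966


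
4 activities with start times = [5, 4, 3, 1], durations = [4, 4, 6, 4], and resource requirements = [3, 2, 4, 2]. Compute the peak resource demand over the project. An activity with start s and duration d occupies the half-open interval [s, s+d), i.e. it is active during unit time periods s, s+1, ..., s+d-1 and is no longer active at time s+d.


Each activity i is active on [start_i, start_i + duration_i).
Compute total resource usage per time slot:
  t=0: active resources = [], total = 0
  t=1: active resources = [2], total = 2
  t=2: active resources = [2], total = 2
  t=3: active resources = [4, 2], total = 6
  t=4: active resources = [2, 4, 2], total = 8
  t=5: active resources = [3, 2, 4], total = 9
  t=6: active resources = [3, 2, 4], total = 9
  t=7: active resources = [3, 2, 4], total = 9
  t=8: active resources = [3, 4], total = 7
Peak resource demand = 9

9


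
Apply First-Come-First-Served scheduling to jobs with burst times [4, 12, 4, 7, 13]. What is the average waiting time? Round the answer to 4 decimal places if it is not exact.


FCFS order (as given): [4, 12, 4, 7, 13]
Waiting times:
  Job 1: wait = 0
  Job 2: wait = 4
  Job 3: wait = 16
  Job 4: wait = 20
  Job 5: wait = 27
Sum of waiting times = 67
Average waiting time = 67/5 = 13.4

13.4


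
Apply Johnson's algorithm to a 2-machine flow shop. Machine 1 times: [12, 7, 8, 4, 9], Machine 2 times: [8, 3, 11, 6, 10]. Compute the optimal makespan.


Apply Johnson's rule:
  Group 1 (a <= b): [(4, 4, 6), (3, 8, 11), (5, 9, 10)]
  Group 2 (a > b): [(1, 12, 8), (2, 7, 3)]
Optimal job order: [4, 3, 5, 1, 2]
Schedule:
  Job 4: M1 done at 4, M2 done at 10
  Job 3: M1 done at 12, M2 done at 23
  Job 5: M1 done at 21, M2 done at 33
  Job 1: M1 done at 33, M2 done at 41
  Job 2: M1 done at 40, M2 done at 44
Makespan = 44

44


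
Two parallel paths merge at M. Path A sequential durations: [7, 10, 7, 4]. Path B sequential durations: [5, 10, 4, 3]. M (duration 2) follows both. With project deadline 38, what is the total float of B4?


Forward pass: ES(B4) = sum of predecessors on chain B = 19
EF = ES + duration = 19 + 3 = 22
Backward pass: LF(M) = deadline = 38; LS(M) = 38 - 2 = 36
LF(B4) = LS(M) - sum(successors on chain B) = 36 - 0 = 36
LS = LF - duration = 36 - 3 = 33
Total float = LS - ES = 33 - 19 = 14

14


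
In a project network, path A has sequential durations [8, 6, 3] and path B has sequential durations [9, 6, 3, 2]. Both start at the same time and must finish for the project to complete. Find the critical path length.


Path A total = 8 + 6 + 3 = 17
Path B total = 9 + 6 + 3 + 2 = 20
Critical path = longest path = max(17, 20) = 20

20


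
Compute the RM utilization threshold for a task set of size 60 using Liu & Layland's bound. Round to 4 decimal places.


Compute 2^(1/60) = 1.0116194403
Subtract 1: 1.0116194403 - 1 = 0.0116194403
Multiply by n: 60 * 0.0116194403 = 0.6971664180
Round to 4 dp: 0.6972

0.6972


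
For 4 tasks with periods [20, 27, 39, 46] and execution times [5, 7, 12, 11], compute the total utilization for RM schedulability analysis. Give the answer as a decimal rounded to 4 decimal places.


Compute individual utilizations (exact fractions):
  Task 1: C/T = 5/20 = 1/4 (approx. 0.25)
  Task 2: C/T = 7/27 (approx. 0.2593)
  Task 3: C/T = 12/39 = 4/13 (approx. 0.3077)
  Task 4: C/T = 11/46 (approx. 0.2391)
Total utilization U = 1/4 + 7/27 + 4/13 + 11/46 = 34103/32292
Rounded to 4 decimal places: U = 1.0561
RM (Liu & Layland) bound for 4 tasks = 0.756828; compare with U = 34103/32292 (approx. 1.056082)
U > 1, so the task set is not schedulable (processor overloaded).

1.0561


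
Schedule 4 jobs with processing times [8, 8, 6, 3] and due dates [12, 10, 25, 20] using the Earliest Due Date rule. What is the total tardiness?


Sort by due date (EDD order): [(8, 10), (8, 12), (3, 20), (6, 25)]
Compute completion times and tardiness:
  Job 1: p=8, d=10, C=8, tardiness=max(0,8-10)=0
  Job 2: p=8, d=12, C=16, tardiness=max(0,16-12)=4
  Job 3: p=3, d=20, C=19, tardiness=max(0,19-20)=0
  Job 4: p=6, d=25, C=25, tardiness=max(0,25-25)=0
Total tardiness = 4

4


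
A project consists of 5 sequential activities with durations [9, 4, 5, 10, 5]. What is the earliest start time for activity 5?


Activity 5 starts after activities 1 through 4 complete.
Predecessor durations: [9, 4, 5, 10]
ES = 9 + 4 + 5 + 10 = 28

28


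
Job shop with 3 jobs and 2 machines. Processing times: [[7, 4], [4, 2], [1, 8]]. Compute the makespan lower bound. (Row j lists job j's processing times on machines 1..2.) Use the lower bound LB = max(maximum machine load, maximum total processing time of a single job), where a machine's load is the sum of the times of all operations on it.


Machine loads:
  Machine 1: 7 + 4 + 1 = 12
  Machine 2: 4 + 2 + 8 = 14
Max machine load = 14
Job totals:
  Job 1: 11
  Job 2: 6
  Job 3: 9
Max job total = 11
Lower bound = max(14, 11) = 14

14


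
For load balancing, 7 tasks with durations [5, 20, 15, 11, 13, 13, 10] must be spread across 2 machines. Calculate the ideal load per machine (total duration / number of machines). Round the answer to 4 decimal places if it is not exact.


Total processing time = 5 + 20 + 15 + 11 + 13 + 13 + 10 = 87
Number of machines = 2
Ideal balanced load = 87 / 2 = 43.5

43.5


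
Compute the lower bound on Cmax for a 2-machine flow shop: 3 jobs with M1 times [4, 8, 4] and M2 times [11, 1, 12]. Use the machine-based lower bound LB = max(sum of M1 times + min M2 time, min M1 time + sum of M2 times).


LB1 = sum(M1 times) + min(M2 times) = 16 + 1 = 17
LB2 = min(M1 times) + sum(M2 times) = 4 + 24 = 28
Lower bound = max(LB1, LB2) = max(17, 28) = 28

28


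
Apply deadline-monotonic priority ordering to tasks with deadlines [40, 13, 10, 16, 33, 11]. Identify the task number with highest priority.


Sort tasks by relative deadline (ascending):
  Task 3: deadline = 10
  Task 6: deadline = 11
  Task 2: deadline = 13
  Task 4: deadline = 16
  Task 5: deadline = 33
  Task 1: deadline = 40
Priority order (highest first): [3, 6, 2, 4, 5, 1]
Highest priority task = 3

3


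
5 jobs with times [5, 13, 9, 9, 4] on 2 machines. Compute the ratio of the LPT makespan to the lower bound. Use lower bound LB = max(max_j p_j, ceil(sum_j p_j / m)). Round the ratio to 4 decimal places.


LPT order: [13, 9, 9, 5, 4]
Machine loads after assignment: [22, 18]
LPT makespan = 22
Lower bound = max(max_job, ceil(total/2)) = max(13, 20) = 20
Ratio = 22 / 20 = 1.1

1.1


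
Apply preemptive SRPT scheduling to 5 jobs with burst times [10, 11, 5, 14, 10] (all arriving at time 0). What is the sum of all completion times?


Since all jobs arrive at t=0, SRPT equals SPT ordering.
SPT order: [5, 10, 10, 11, 14]
Completion times:
  Job 1: p=5, C=5
  Job 2: p=10, C=15
  Job 3: p=10, C=25
  Job 4: p=11, C=36
  Job 5: p=14, C=50
Total completion time = 5 + 15 + 25 + 36 + 50 = 131

131


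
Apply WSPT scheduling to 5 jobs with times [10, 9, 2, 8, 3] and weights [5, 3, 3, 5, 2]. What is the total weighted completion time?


Compute p/w ratios and sort ascending (WSPT): [(2, 3), (3, 2), (8, 5), (10, 5), (9, 3)]
Compute weighted completion times:
  Job (p=2,w=3): C=2, w*C=3*2=6
  Job (p=3,w=2): C=5, w*C=2*5=10
  Job (p=8,w=5): C=13, w*C=5*13=65
  Job (p=10,w=5): C=23, w*C=5*23=115
  Job (p=9,w=3): C=32, w*C=3*32=96
Total weighted completion time = 292

292


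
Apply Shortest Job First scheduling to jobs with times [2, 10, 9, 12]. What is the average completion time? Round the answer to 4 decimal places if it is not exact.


SJF order (ascending): [2, 9, 10, 12]
Completion times:
  Job 1: burst=2, C=2
  Job 2: burst=9, C=11
  Job 3: burst=10, C=21
  Job 4: burst=12, C=33
Average completion = 67/4 = 16.75

16.75


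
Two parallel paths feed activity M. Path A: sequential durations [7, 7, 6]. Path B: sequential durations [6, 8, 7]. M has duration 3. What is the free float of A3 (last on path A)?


ES(A3) = sum of predecessors on chain A = 14
EF(A3) = ES + duration = 14 + 6 = 20
Successor of A3 is M. ES(M) = max(sum(A), sum(B)) = max(20, 21) = 21
Free float = ES(successor) - EF(current) = 21 - 20 = 1

1


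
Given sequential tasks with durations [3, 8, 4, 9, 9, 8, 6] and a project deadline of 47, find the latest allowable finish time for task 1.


LF(activity 1) = deadline - sum of successor durations
Successors: activities 2 through 7 with durations [8, 4, 9, 9, 8, 6]
Sum of successor durations = 44
LF = 47 - 44 = 3

3


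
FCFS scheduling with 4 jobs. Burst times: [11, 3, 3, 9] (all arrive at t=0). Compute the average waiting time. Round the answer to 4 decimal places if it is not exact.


FCFS order (as given): [11, 3, 3, 9]
Waiting times:
  Job 1: wait = 0
  Job 2: wait = 11
  Job 3: wait = 14
  Job 4: wait = 17
Sum of waiting times = 42
Average waiting time = 42/4 = 10.5

10.5


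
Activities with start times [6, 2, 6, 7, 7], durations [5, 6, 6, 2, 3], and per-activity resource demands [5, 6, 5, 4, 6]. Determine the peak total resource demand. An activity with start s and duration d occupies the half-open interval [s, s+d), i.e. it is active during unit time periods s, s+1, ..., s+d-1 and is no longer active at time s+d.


Each activity i is active on [start_i, start_i + duration_i).
Compute total resource usage per time slot:
  t=0: active resources = [], total = 0
  t=1: active resources = [], total = 0
  t=2: active resources = [6], total = 6
  t=3: active resources = [6], total = 6
  t=4: active resources = [6], total = 6
  t=5: active resources = [6], total = 6
  t=6: active resources = [5, 6, 5], total = 16
  t=7: active resources = [5, 6, 5, 4, 6], total = 26
  t=8: active resources = [5, 5, 4, 6], total = 20
  t=9: active resources = [5, 5, 6], total = 16
  t=10: active resources = [5, 5], total = 10
  t=11: active resources = [5], total = 5
Peak resource demand = 26

26


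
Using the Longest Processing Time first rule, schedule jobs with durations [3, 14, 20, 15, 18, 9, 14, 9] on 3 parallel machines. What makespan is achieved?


Sort jobs in decreasing order (LPT): [20, 18, 15, 14, 14, 9, 9, 3]
Assign each job to the least loaded machine:
  Machine 1: jobs [20, 9, 9], load = 38
  Machine 2: jobs [18, 14], load = 32
  Machine 3: jobs [15, 14, 3], load = 32
Makespan = max load = 38

38


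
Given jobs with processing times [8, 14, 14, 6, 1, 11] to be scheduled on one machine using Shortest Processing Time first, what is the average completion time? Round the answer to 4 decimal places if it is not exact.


Sort jobs by processing time (SPT order): [1, 6, 8, 11, 14, 14]
Compute completion times sequentially:
  Job 1: processing = 1, completes at 1
  Job 2: processing = 6, completes at 7
  Job 3: processing = 8, completes at 15
  Job 4: processing = 11, completes at 26
  Job 5: processing = 14, completes at 40
  Job 6: processing = 14, completes at 54
Sum of completion times = 143
Average completion time = 143/6 = 23.8333

23.8333


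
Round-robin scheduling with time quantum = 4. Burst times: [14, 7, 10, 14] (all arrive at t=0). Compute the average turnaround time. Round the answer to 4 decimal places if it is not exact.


Time quantum = 4
Execution trace:
  J1 runs 4 units, time = 4
  J2 runs 4 units, time = 8
  J3 runs 4 units, time = 12
  J4 runs 4 units, time = 16
  J1 runs 4 units, time = 20
  J2 runs 3 units, time = 23
  J3 runs 4 units, time = 27
  J4 runs 4 units, time = 31
  J1 runs 4 units, time = 35
  J3 runs 2 units, time = 37
  J4 runs 4 units, time = 41
  J1 runs 2 units, time = 43
  J4 runs 2 units, time = 45
Finish times: [43, 23, 37, 45]
Average turnaround = 148/4 = 37.0

37.0


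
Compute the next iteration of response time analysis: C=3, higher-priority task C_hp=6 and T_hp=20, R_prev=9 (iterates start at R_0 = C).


R_next = C + ceil(R_prev / T_hp) * C_hp
ceil(9 / 20) = ceil(0.45) = 1
Interference = 1 * 6 = 6
R_next = 3 + 6 = 9
R_next = R_prev, so the iteration has converged (response time = 9).

9


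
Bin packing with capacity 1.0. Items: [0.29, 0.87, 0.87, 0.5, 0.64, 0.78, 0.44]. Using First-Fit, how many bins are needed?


Place items sequentially using First-Fit:
  Item 0.29 -> new Bin 1
  Item 0.87 -> new Bin 2
  Item 0.87 -> new Bin 3
  Item 0.5 -> Bin 1 (now 0.79)
  Item 0.64 -> new Bin 4
  Item 0.78 -> new Bin 5
  Item 0.44 -> new Bin 6
Total bins used = 6

6


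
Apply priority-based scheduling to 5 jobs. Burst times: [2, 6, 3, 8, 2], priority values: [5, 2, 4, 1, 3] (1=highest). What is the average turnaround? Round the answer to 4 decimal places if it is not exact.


Sort by priority (ascending = highest first):
Order: [(1, 8), (2, 6), (3, 2), (4, 3), (5, 2)]
Completion times:
  Priority 1, burst=8, C=8
  Priority 2, burst=6, C=14
  Priority 3, burst=2, C=16
  Priority 4, burst=3, C=19
  Priority 5, burst=2, C=21
Average turnaround = 78/5 = 15.6

15.6


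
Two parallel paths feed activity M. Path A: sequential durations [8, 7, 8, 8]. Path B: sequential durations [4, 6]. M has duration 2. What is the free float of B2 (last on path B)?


ES(B2) = sum of predecessors on chain B = 4
EF(B2) = ES + duration = 4 + 6 = 10
Successor of B2 is M. ES(M) = max(sum(A), sum(B)) = max(31, 10) = 31
Free float = ES(successor) - EF(current) = 31 - 10 = 21

21


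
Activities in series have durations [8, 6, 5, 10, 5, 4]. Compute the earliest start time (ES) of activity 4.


Activity 4 starts after activities 1 through 3 complete.
Predecessor durations: [8, 6, 5]
ES = 8 + 6 + 5 = 19

19


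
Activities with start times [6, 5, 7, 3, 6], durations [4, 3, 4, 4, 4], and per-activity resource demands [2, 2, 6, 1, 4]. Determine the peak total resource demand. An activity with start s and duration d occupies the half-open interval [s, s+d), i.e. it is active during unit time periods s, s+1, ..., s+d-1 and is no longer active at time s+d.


Each activity i is active on [start_i, start_i + duration_i).
Compute total resource usage per time slot:
  t=0: active resources = [], total = 0
  t=1: active resources = [], total = 0
  t=2: active resources = [], total = 0
  t=3: active resources = [1], total = 1
  t=4: active resources = [1], total = 1
  t=5: active resources = [2, 1], total = 3
  t=6: active resources = [2, 2, 1, 4], total = 9
  t=7: active resources = [2, 2, 6, 4], total = 14
  t=8: active resources = [2, 6, 4], total = 12
  t=9: active resources = [2, 6, 4], total = 12
  t=10: active resources = [6], total = 6
Peak resource demand = 14

14


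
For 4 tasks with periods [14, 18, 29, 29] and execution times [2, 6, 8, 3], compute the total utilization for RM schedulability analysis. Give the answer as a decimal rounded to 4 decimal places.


Compute individual utilizations (exact fractions):
  Task 1: C/T = 2/14 = 1/7 (approx. 0.1429)
  Task 2: C/T = 6/18 = 1/3 (approx. 0.3333)
  Task 3: C/T = 8/29 (approx. 0.2759)
  Task 4: C/T = 3/29 (approx. 0.1034)
Total utilization U = 1/7 + 1/3 + 8/29 + 3/29 = 521/609
Rounded to 4 decimal places: U = 0.8555
RM (Liu & Layland) bound for 4 tasks = 0.756828; compare with U = 521/609 (approx. 0.855501)
bound < U <= 1, so the RM sufficient condition is not met (inconclusive; an exact test such as response-time analysis is needed).

0.8555


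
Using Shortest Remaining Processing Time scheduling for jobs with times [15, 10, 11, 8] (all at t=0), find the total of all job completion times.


Since all jobs arrive at t=0, SRPT equals SPT ordering.
SPT order: [8, 10, 11, 15]
Completion times:
  Job 1: p=8, C=8
  Job 2: p=10, C=18
  Job 3: p=11, C=29
  Job 4: p=15, C=44
Total completion time = 8 + 18 + 29 + 44 = 99

99


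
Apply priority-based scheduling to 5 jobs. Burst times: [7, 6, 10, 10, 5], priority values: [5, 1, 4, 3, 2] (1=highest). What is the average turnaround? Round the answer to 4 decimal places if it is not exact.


Sort by priority (ascending = highest first):
Order: [(1, 6), (2, 5), (3, 10), (4, 10), (5, 7)]
Completion times:
  Priority 1, burst=6, C=6
  Priority 2, burst=5, C=11
  Priority 3, burst=10, C=21
  Priority 4, burst=10, C=31
  Priority 5, burst=7, C=38
Average turnaround = 107/5 = 21.4

21.4


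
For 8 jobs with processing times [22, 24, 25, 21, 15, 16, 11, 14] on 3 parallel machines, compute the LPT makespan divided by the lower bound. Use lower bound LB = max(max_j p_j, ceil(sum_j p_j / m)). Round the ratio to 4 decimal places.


LPT order: [25, 24, 22, 21, 16, 15, 14, 11]
Machine loads after assignment: [54, 51, 43]
LPT makespan = 54
Lower bound = max(max_job, ceil(total/3)) = max(25, 50) = 50
Ratio = 54 / 50 = 1.08

1.08


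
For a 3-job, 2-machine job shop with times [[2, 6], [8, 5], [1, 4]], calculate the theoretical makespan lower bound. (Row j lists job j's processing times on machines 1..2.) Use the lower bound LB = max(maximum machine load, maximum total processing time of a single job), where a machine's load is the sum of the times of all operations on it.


Machine loads:
  Machine 1: 2 + 8 + 1 = 11
  Machine 2: 6 + 5 + 4 = 15
Max machine load = 15
Job totals:
  Job 1: 8
  Job 2: 13
  Job 3: 5
Max job total = 13
Lower bound = max(15, 13) = 15

15


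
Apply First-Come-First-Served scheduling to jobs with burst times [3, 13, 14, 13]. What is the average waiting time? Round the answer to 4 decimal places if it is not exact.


FCFS order (as given): [3, 13, 14, 13]
Waiting times:
  Job 1: wait = 0
  Job 2: wait = 3
  Job 3: wait = 16
  Job 4: wait = 30
Sum of waiting times = 49
Average waiting time = 49/4 = 12.25

12.25


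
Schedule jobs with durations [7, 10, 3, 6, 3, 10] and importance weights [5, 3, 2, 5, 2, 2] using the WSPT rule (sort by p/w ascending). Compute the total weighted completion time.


Compute p/w ratios and sort ascending (WSPT): [(6, 5), (7, 5), (3, 2), (3, 2), (10, 3), (10, 2)]
Compute weighted completion times:
  Job (p=6,w=5): C=6, w*C=5*6=30
  Job (p=7,w=5): C=13, w*C=5*13=65
  Job (p=3,w=2): C=16, w*C=2*16=32
  Job (p=3,w=2): C=19, w*C=2*19=38
  Job (p=10,w=3): C=29, w*C=3*29=87
  Job (p=10,w=2): C=39, w*C=2*39=78
Total weighted completion time = 330

330


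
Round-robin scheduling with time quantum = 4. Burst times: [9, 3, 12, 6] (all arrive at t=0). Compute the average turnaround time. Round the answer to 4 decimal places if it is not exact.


Time quantum = 4
Execution trace:
  J1 runs 4 units, time = 4
  J2 runs 3 units, time = 7
  J3 runs 4 units, time = 11
  J4 runs 4 units, time = 15
  J1 runs 4 units, time = 19
  J3 runs 4 units, time = 23
  J4 runs 2 units, time = 25
  J1 runs 1 units, time = 26
  J3 runs 4 units, time = 30
Finish times: [26, 7, 30, 25]
Average turnaround = 88/4 = 22.0

22.0


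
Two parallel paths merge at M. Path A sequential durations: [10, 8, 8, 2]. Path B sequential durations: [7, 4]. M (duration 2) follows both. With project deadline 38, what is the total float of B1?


Forward pass: ES(B1) = sum of predecessors on chain B = 0
EF = ES + duration = 0 + 7 = 7
Backward pass: LF(M) = deadline = 38; LS(M) = 38 - 2 = 36
LF(B1) = LS(M) - sum(successors on chain B) = 36 - 4 = 32
LS = LF - duration = 32 - 7 = 25
Total float = LS - ES = 25 - 0 = 25

25


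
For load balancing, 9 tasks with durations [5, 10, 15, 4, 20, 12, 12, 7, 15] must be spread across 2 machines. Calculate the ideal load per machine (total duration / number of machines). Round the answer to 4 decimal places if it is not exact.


Total processing time = 5 + 10 + 15 + 4 + 20 + 12 + 12 + 7 + 15 = 100
Number of machines = 2
Ideal balanced load = 100 / 2 = 50.0

50.0


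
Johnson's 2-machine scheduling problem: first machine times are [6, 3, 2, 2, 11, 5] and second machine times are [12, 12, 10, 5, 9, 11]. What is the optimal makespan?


Apply Johnson's rule:
  Group 1 (a <= b): [(3, 2, 10), (4, 2, 5), (2, 3, 12), (6, 5, 11), (1, 6, 12)]
  Group 2 (a > b): [(5, 11, 9)]
Optimal job order: [3, 4, 2, 6, 1, 5]
Schedule:
  Job 3: M1 done at 2, M2 done at 12
  Job 4: M1 done at 4, M2 done at 17
  Job 2: M1 done at 7, M2 done at 29
  Job 6: M1 done at 12, M2 done at 40
  Job 1: M1 done at 18, M2 done at 52
  Job 5: M1 done at 29, M2 done at 61
Makespan = 61

61


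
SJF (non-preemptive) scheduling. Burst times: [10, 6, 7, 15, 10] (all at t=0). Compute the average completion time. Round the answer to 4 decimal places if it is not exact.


SJF order (ascending): [6, 7, 10, 10, 15]
Completion times:
  Job 1: burst=6, C=6
  Job 2: burst=7, C=13
  Job 3: burst=10, C=23
  Job 4: burst=10, C=33
  Job 5: burst=15, C=48
Average completion = 123/5 = 24.6

24.6


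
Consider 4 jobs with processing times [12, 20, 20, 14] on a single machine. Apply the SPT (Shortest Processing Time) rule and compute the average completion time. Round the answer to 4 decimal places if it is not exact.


Sort jobs by processing time (SPT order): [12, 14, 20, 20]
Compute completion times sequentially:
  Job 1: processing = 12, completes at 12
  Job 2: processing = 14, completes at 26
  Job 3: processing = 20, completes at 46
  Job 4: processing = 20, completes at 66
Sum of completion times = 150
Average completion time = 150/4 = 37.5

37.5


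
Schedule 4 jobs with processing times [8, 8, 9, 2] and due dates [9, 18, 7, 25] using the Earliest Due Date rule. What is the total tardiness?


Sort by due date (EDD order): [(9, 7), (8, 9), (8, 18), (2, 25)]
Compute completion times and tardiness:
  Job 1: p=9, d=7, C=9, tardiness=max(0,9-7)=2
  Job 2: p=8, d=9, C=17, tardiness=max(0,17-9)=8
  Job 3: p=8, d=18, C=25, tardiness=max(0,25-18)=7
  Job 4: p=2, d=25, C=27, tardiness=max(0,27-25)=2
Total tardiness = 19

19


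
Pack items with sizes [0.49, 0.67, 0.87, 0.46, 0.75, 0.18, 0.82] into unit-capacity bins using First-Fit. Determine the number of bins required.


Place items sequentially using First-Fit:
  Item 0.49 -> new Bin 1
  Item 0.67 -> new Bin 2
  Item 0.87 -> new Bin 3
  Item 0.46 -> Bin 1 (now 0.95)
  Item 0.75 -> new Bin 4
  Item 0.18 -> Bin 2 (now 0.85)
  Item 0.82 -> new Bin 5
Total bins used = 5

5


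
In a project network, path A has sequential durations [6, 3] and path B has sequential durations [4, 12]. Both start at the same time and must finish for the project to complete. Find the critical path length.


Path A total = 6 + 3 = 9
Path B total = 4 + 12 = 16
Critical path = longest path = max(9, 16) = 16

16


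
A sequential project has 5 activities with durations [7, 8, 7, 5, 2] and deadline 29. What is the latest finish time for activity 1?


LF(activity 1) = deadline - sum of successor durations
Successors: activities 2 through 5 with durations [8, 7, 5, 2]
Sum of successor durations = 22
LF = 29 - 22 = 7

7


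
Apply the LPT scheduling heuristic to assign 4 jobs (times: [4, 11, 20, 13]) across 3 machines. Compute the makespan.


Sort jobs in decreasing order (LPT): [20, 13, 11, 4]
Assign each job to the least loaded machine:
  Machine 1: jobs [20], load = 20
  Machine 2: jobs [13], load = 13
  Machine 3: jobs [11, 4], load = 15
Makespan = max load = 20

20


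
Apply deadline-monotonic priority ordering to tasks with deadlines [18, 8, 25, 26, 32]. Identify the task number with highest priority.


Sort tasks by relative deadline (ascending):
  Task 2: deadline = 8
  Task 1: deadline = 18
  Task 3: deadline = 25
  Task 4: deadline = 26
  Task 5: deadline = 32
Priority order (highest first): [2, 1, 3, 4, 5]
Highest priority task = 2

2


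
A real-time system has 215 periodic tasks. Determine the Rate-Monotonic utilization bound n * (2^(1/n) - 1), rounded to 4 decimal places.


Compute 2^(1/215) = 1.0032291429
Subtract 1: 1.0032291429 - 1 = 0.0032291429
Multiply by n: 215 * 0.0032291429 = 0.6942657235
Round to 4 dp: 0.6943

0.6943


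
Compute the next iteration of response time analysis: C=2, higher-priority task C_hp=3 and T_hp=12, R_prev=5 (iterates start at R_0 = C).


R_next = C + ceil(R_prev / T_hp) * C_hp
ceil(5 / 12) = ceil(0.4167) = 1
Interference = 1 * 3 = 3
R_next = 2 + 3 = 5
R_next = R_prev, so the iteration has converged (response time = 5).

5


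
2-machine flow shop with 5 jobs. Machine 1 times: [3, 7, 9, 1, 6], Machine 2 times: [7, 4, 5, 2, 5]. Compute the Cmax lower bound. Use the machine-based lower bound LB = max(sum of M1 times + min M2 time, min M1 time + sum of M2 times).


LB1 = sum(M1 times) + min(M2 times) = 26 + 2 = 28
LB2 = min(M1 times) + sum(M2 times) = 1 + 23 = 24
Lower bound = max(LB1, LB2) = max(28, 24) = 28

28


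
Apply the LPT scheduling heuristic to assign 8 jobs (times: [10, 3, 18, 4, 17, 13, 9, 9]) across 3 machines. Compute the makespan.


Sort jobs in decreasing order (LPT): [18, 17, 13, 10, 9, 9, 4, 3]
Assign each job to the least loaded machine:
  Machine 1: jobs [18, 9], load = 27
  Machine 2: jobs [17, 9, 3], load = 29
  Machine 3: jobs [13, 10, 4], load = 27
Makespan = max load = 29

29


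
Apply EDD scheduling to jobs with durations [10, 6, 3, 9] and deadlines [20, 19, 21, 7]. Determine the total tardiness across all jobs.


Sort by due date (EDD order): [(9, 7), (6, 19), (10, 20), (3, 21)]
Compute completion times and tardiness:
  Job 1: p=9, d=7, C=9, tardiness=max(0,9-7)=2
  Job 2: p=6, d=19, C=15, tardiness=max(0,15-19)=0
  Job 3: p=10, d=20, C=25, tardiness=max(0,25-20)=5
  Job 4: p=3, d=21, C=28, tardiness=max(0,28-21)=7
Total tardiness = 14

14


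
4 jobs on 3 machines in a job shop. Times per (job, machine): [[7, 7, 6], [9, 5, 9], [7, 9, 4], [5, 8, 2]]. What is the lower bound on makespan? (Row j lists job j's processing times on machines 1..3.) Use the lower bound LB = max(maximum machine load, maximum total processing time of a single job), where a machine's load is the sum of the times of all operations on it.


Machine loads:
  Machine 1: 7 + 9 + 7 + 5 = 28
  Machine 2: 7 + 5 + 9 + 8 = 29
  Machine 3: 6 + 9 + 4 + 2 = 21
Max machine load = 29
Job totals:
  Job 1: 20
  Job 2: 23
  Job 3: 20
  Job 4: 15
Max job total = 23
Lower bound = max(29, 23) = 29

29


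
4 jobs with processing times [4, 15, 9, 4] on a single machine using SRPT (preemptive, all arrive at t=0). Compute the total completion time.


Since all jobs arrive at t=0, SRPT equals SPT ordering.
SPT order: [4, 4, 9, 15]
Completion times:
  Job 1: p=4, C=4
  Job 2: p=4, C=8
  Job 3: p=9, C=17
  Job 4: p=15, C=32
Total completion time = 4 + 8 + 17 + 32 = 61

61


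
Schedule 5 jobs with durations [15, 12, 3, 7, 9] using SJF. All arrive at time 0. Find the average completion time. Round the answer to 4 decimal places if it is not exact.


SJF order (ascending): [3, 7, 9, 12, 15]
Completion times:
  Job 1: burst=3, C=3
  Job 2: burst=7, C=10
  Job 3: burst=9, C=19
  Job 4: burst=12, C=31
  Job 5: burst=15, C=46
Average completion = 109/5 = 21.8

21.8


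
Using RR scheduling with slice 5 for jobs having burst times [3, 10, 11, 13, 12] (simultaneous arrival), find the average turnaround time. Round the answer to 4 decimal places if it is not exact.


Time quantum = 5
Execution trace:
  J1 runs 3 units, time = 3
  J2 runs 5 units, time = 8
  J3 runs 5 units, time = 13
  J4 runs 5 units, time = 18
  J5 runs 5 units, time = 23
  J2 runs 5 units, time = 28
  J3 runs 5 units, time = 33
  J4 runs 5 units, time = 38
  J5 runs 5 units, time = 43
  J3 runs 1 units, time = 44
  J4 runs 3 units, time = 47
  J5 runs 2 units, time = 49
Finish times: [3, 28, 44, 47, 49]
Average turnaround = 171/5 = 34.2

34.2


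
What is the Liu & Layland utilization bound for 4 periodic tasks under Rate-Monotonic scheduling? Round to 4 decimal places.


Compute 2^(1/4) = 1.1892071150
Subtract 1: 1.1892071150 - 1 = 0.1892071150
Multiply by n: 4 * 0.1892071150 = 0.7568284600
Round to 4 dp: 0.7568

0.7568


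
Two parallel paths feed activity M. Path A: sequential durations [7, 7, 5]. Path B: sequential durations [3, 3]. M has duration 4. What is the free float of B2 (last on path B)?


ES(B2) = sum of predecessors on chain B = 3
EF(B2) = ES + duration = 3 + 3 = 6
Successor of B2 is M. ES(M) = max(sum(A), sum(B)) = max(19, 6) = 19
Free float = ES(successor) - EF(current) = 19 - 6 = 13

13


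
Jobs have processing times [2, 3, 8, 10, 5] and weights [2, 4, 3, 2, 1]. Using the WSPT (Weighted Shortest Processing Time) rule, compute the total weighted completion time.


Compute p/w ratios and sort ascending (WSPT): [(3, 4), (2, 2), (8, 3), (10, 2), (5, 1)]
Compute weighted completion times:
  Job (p=3,w=4): C=3, w*C=4*3=12
  Job (p=2,w=2): C=5, w*C=2*5=10
  Job (p=8,w=3): C=13, w*C=3*13=39
  Job (p=10,w=2): C=23, w*C=2*23=46
  Job (p=5,w=1): C=28, w*C=1*28=28
Total weighted completion time = 135

135
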